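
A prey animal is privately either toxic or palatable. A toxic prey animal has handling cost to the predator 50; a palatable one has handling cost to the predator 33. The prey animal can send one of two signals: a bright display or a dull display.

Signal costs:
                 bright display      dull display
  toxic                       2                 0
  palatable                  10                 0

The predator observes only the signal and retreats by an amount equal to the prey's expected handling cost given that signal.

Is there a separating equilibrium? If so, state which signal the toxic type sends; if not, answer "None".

None

Try toxic → bright display, palatable → dull display:
  Under separation the predator infers type exactly: bright display → toxic (pays 50), dull display → palatable (pays 33).
  Toxic: bright display gives 50 − 2 = 48; dull display gives 33 − 0 = 33. No deviation. ✓
  Palatable: dull display gives 33 − 0 = 33; bright display gives 50 − 10 = 40. Would deviate. ✗
Try toxic → dull display, palatable → bright display:
  Under separation the predator infers type exactly: dull display → toxic (pays 50), bright display → palatable (pays 33).
  Toxic: dull display gives 50 − 0 = 50; bright display gives 33 − 2 = 31. No deviation. ✓
  Palatable: bright display gives 33 − 10 = 23; dull display gives 50 − 0 = 50. Would deviate. ✗
Neither assignment is incentive-compatible.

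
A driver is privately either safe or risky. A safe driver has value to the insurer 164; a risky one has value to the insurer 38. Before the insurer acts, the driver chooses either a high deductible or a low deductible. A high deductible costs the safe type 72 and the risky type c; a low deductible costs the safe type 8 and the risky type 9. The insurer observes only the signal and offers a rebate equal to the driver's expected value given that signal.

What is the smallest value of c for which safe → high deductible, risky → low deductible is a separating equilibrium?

Under separation: high deductible → safe (pays 164); low deductible → risky (pays 38).
Safe: 164 − 72 = 92 ≥ 38 − 8 = 30. Holds regardless of c. ✓
Risky: 38 − 9 ≥ 164 − c, so c ≥ 164 − 29 = 135.

135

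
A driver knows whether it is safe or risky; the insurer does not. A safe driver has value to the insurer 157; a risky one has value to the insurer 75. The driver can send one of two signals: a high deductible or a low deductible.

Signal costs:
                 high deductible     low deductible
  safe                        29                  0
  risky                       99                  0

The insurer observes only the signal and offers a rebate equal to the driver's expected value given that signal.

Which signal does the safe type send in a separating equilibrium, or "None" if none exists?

Try safe → high deductible, risky → low deductible:
  If types separate, high deductible earns payment 157 and low deductible earns 75.
  Safe: high deductible gives 157 − 29 = 128; low deductible gives 75 − 0 = 75. No deviation. ✓
  Risky: low deductible gives 75 − 0 = 75; high deductible gives 157 − 99 = 58. No deviation. ✓
Both hold — the safe type sends high deductible.

high deductible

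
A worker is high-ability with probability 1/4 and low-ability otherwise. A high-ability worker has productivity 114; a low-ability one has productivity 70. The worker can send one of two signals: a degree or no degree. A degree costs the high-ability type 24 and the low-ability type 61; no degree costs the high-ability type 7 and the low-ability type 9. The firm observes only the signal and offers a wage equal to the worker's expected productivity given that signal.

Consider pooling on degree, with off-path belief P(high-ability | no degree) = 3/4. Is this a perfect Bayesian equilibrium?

No

At the pooled signal (degree) the firm holds the prior 1/4 and pays 1/4·114 + 3/4·70 = 81. Off-path (no degree) belief 3/4 gives 3/4·114 + 1/4·70 = 103.
High-ability: degree gives 81 − 24 = 57; no degree gives 103 − 7 = 96. Deviates. ✗
Low-ability: degree gives 81 − 61 = 20; no degree gives 103 − 9 = 94. Deviates. ✗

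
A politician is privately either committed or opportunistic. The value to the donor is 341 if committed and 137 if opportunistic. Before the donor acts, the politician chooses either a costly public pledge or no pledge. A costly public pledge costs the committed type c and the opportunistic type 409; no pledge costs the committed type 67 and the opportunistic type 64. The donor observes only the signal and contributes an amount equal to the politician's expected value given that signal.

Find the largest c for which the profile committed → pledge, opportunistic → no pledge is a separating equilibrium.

271

Under separation: pledge → committed (pays 341); no pledge → opportunistic (pays 137).
Opportunistic: 137 − 64 = 73 ≥ 341 − 409 = -68. Holds regardless of c. ✓
Committed: 341 − c ≥ 137 − 67, so c ≤ 341 − 70 = 271.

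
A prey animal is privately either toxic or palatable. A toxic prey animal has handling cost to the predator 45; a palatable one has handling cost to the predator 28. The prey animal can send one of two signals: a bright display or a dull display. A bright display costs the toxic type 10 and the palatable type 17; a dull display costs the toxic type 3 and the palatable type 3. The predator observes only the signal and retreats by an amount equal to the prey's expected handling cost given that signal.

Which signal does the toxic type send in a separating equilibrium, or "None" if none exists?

None

Try toxic → bright display, palatable → dull display:
  If types separate, bright display earns payment 45 and dull display earns 28.
  Toxic: bright display gives 45 − 10 = 35; dull display gives 28 − 3 = 25. No deviation. ✓
  Palatable: dull display gives 28 − 3 = 25; bright display gives 45 − 17 = 28. Would deviate. ✗
Try toxic → dull display, palatable → bright display:
  If types separate, dull display earns payment 45 and bright display earns 28.
  Toxic: dull display gives 45 − 3 = 42; bright display gives 28 − 10 = 18. No deviation. ✓
  Palatable: bright display gives 28 − 17 = 11; dull display gives 45 − 3 = 42. Would deviate. ✗
Neither assignment is incentive-compatible.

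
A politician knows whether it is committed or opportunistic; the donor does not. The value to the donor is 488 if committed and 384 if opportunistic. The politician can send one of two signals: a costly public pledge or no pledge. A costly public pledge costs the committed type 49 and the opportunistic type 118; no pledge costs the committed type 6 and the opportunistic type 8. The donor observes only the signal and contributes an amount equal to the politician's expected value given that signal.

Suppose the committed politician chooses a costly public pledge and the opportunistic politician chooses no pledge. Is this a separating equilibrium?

If types separate, pledge earns payment 488 and no pledge earns 384.
Committed: pledge gives 488 − 49 = 439; no pledge gives 384 − 6 = 378. No deviation. ✓
Opportunistic: no pledge gives 384 − 8 = 376; pledge gives 488 − 118 = 370. No deviation. ✓
Both incentive constraints hold.

Yes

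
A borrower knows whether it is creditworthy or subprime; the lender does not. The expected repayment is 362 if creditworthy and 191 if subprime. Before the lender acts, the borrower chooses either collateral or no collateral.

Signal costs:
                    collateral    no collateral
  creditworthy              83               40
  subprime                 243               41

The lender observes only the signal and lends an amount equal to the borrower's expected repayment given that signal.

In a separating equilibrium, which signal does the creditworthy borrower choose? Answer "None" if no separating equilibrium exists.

collateral

Try creditworthy → collateral, subprime → no collateral:
  Under separation the lender infers type exactly: collateral → creditworthy (pays 362), no collateral → subprime (pays 191).
  Creditworthy: collateral gives 362 − 83 = 279; no collateral gives 191 − 40 = 151. No deviation. ✓
  Subprime: no collateral gives 191 − 41 = 150; collateral gives 362 − 243 = 119. No deviation. ✓
Both hold — the creditworthy type sends collateral.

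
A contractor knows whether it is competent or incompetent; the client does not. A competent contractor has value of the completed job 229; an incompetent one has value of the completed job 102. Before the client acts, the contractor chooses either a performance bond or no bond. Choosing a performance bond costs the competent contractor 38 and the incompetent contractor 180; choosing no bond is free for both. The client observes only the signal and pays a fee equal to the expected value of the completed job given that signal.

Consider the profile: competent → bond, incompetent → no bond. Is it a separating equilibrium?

Under separation the client infers type exactly: bond → competent (pays 229), no bond → incompetent (pays 102).
Competent: bond gives 229 − 38 = 191; no bond gives 102 − 0 = 102. No deviation. ✓
Incompetent: no bond gives 102 − 0 = 102; bond gives 229 − 180 = 49. No deviation. ✓
Both incentive constraints hold.

Yes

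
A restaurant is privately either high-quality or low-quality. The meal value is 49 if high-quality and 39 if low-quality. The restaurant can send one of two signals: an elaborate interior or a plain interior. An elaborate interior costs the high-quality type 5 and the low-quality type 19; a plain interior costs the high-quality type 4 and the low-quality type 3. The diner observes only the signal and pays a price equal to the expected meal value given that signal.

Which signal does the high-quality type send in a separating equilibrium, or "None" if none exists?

elaborate interior

Try high-quality → elaborate interior, low-quality → plain interior:
  If types separate, elaborate interior earns payment 49 and plain interior earns 39.
  High-quality: elaborate interior gives 49 − 5 = 44; plain interior gives 39 − 4 = 35. No deviation. ✓
  Low-quality: plain interior gives 39 − 3 = 36; elaborate interior gives 49 − 19 = 30. No deviation. ✓
Both hold — the high-quality type sends elaborate interior.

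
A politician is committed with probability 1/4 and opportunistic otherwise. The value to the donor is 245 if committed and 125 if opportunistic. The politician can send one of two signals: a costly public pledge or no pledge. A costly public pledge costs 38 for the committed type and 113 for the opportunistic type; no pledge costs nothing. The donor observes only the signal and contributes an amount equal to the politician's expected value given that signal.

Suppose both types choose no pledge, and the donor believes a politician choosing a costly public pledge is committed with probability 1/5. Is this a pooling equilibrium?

Yes

At the pooled signal (no pledge) the donor holds the prior 1/4 and pays 1/4·245 + 3/4·125 = 155. Off-path (pledge) belief 1/5 gives 1/5·245 + 4/5·125 = 149.
Committed: no pledge gives 155 − 0 = 155; pledge gives 149 − 38 = 111. Stays. ✓
Opportunistic: no pledge gives 155 − 0 = 155; pledge gives 149 − 113 = 36. Stays. ✓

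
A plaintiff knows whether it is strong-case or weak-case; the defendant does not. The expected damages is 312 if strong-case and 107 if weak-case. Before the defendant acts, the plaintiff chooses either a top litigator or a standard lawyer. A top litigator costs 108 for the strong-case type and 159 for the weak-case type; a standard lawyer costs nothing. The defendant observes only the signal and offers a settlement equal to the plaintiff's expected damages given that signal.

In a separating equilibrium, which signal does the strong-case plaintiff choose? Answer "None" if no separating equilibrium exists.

None

Try strong-case → top litigator, weak-case → standard lawyer:
  Under separation the defendant infers type exactly: top litigator → strong-case (pays 312), standard lawyer → weak-case (pays 107).
  Strong-case: top litigator gives 312 − 108 = 204; standard lawyer gives 107 − 0 = 107. No deviation. ✓
  Weak-case: standard lawyer gives 107 − 0 = 107; top litigator gives 312 − 159 = 153. Would deviate. ✗
Try strong-case → standard lawyer, weak-case → top litigator:
  Under separation the defendant infers type exactly: standard lawyer → strong-case (pays 312), top litigator → weak-case (pays 107).
  Strong-case: standard lawyer gives 312 − 0 = 312; top litigator gives 107 − 108 = -1. No deviation. ✓
  Weak-case: top litigator gives 107 − 159 = -52; standard lawyer gives 312 − 0 = 312. Would deviate. ✗
Neither assignment is incentive-compatible.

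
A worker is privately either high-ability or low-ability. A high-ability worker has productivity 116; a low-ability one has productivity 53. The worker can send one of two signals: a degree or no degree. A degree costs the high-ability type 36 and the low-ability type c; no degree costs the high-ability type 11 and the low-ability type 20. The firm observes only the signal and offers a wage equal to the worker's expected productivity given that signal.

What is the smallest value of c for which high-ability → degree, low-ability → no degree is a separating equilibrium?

Under separation: degree → high-ability (pays 116); no degree → low-ability (pays 53).
High-ability: 116 − 36 = 80 ≥ 53 − 11 = 42. Holds regardless of c. ✓
Low-ability: 53 − 20 ≥ 116 − c, so c ≥ 116 − 33 = 83.

83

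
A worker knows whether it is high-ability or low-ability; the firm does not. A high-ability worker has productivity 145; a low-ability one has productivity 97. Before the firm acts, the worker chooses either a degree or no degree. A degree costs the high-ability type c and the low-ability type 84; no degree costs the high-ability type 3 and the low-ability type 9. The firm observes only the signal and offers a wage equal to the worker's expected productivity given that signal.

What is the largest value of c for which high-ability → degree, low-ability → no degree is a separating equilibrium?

51

Under separation: degree → high-ability (pays 145); no degree → low-ability (pays 97).
Low-ability: 97 − 9 = 88 ≥ 145 − 84 = 61. Holds regardless of c. ✓
High-ability: 145 − c ≥ 97 − 3, so c ≤ 145 − 94 = 51.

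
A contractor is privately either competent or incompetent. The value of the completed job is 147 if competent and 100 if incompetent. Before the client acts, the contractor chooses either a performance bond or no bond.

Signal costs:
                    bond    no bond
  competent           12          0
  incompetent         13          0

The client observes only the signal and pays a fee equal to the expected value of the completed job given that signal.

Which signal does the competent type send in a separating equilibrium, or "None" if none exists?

None

Try competent → bond, incompetent → no bond:
  Under separation the client infers type exactly: bond → competent (pays 147), no bond → incompetent (pays 100).
  Competent: bond gives 147 − 12 = 135; no bond gives 100 − 0 = 100. No deviation. ✓
  Incompetent: no bond gives 100 − 0 = 100; bond gives 147 − 13 = 134. Would deviate. ✗
Try competent → no bond, incompetent → bond:
  Under separation the client infers type exactly: no bond → competent (pays 147), bond → incompetent (pays 100).
  Competent: no bond gives 147 − 0 = 147; bond gives 100 − 12 = 88. No deviation. ✓
  Incompetent: bond gives 100 − 13 = 87; no bond gives 147 − 0 = 147. Would deviate. ✗
Neither assignment is incentive-compatible.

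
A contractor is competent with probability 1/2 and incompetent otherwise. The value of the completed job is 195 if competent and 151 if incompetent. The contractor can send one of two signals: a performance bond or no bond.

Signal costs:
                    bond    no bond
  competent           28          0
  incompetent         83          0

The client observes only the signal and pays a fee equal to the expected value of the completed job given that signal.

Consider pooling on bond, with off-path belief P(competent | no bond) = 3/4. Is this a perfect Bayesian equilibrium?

No

At the pooled signal (bond) the client holds the prior 1/2 and pays 1/2·195 + 1/2·151 = 173. Off-path (no bond) belief 3/4 gives 3/4·195 + 1/4·151 = 184.
Competent: bond gives 173 − 28 = 145; no bond gives 184 − 0 = 184. Deviates. ✗
Incompetent: bond gives 173 − 83 = 90; no bond gives 184 − 0 = 184. Deviates. ✗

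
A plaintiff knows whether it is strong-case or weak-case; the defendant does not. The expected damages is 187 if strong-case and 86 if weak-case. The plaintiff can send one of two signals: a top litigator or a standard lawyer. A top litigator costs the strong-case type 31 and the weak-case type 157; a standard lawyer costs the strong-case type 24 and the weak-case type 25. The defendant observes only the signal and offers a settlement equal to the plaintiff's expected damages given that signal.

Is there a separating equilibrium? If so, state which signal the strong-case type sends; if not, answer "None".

Try strong-case → top litigator, weak-case → standard lawyer:
  If types separate, top litigator earns payment 187 and standard lawyer earns 86.
  Strong-case: top litigator gives 187 − 31 = 156; standard lawyer gives 86 − 24 = 62. No deviation. ✓
  Weak-case: standard lawyer gives 86 − 25 = 61; top litigator gives 187 − 157 = 30. No deviation. ✓
Both hold — the strong-case type sends top litigator.

top litigator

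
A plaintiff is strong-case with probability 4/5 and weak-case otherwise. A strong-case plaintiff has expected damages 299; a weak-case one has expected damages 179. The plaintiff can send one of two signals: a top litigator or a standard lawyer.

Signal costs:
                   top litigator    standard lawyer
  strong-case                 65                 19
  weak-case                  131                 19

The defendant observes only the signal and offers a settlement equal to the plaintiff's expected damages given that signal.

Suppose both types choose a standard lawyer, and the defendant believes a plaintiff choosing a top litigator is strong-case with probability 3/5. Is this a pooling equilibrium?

Yes

On the equilibrium path (standard lawyer) the defendant holds the prior 4/5 and pays 4/5·299 + 1/5·179 = 275. Off-path (top litigator) belief 3/5 gives 3/5·299 + 2/5·179 = 251.
Strong-case: standard lawyer gives 275 − 19 = 256; top litigator gives 251 − 65 = 186. Stays. ✓
Weak-case: standard lawyer gives 275 − 19 = 256; top litigator gives 251 − 131 = 120. Stays. ✓
Beliefs are Bayes-consistent on-path and both types best-respond.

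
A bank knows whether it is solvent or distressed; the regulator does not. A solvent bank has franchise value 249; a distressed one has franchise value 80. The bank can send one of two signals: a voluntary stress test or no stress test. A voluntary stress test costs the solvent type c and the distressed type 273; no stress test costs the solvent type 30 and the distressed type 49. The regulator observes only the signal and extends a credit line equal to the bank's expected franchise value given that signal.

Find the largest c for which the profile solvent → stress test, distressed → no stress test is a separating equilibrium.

199

Under separation: stress test → solvent (pays 249); no stress test → distressed (pays 80).
Distressed: 80 − 49 = 31 ≥ 249 − 273 = -24. Holds regardless of c. ✓
Solvent: 249 − c ≥ 80 − 30, so c ≤ 249 − 50 = 199.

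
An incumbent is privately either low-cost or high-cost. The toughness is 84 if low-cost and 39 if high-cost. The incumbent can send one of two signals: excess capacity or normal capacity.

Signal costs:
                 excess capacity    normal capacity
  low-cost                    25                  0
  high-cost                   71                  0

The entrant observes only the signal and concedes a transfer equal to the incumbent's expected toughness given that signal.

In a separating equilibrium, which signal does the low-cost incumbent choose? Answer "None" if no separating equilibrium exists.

excess capacity

Try low-cost → excess capacity, high-cost → normal capacity:
  If types separate, excess capacity earns payment 84 and normal capacity earns 39.
  Low-cost: excess capacity gives 84 − 25 = 59; normal capacity gives 39 − 0 = 39. No deviation. ✓
  High-cost: normal capacity gives 39 − 0 = 39; excess capacity gives 84 − 71 = 13. No deviation. ✓
Both hold — the low-cost type sends excess capacity.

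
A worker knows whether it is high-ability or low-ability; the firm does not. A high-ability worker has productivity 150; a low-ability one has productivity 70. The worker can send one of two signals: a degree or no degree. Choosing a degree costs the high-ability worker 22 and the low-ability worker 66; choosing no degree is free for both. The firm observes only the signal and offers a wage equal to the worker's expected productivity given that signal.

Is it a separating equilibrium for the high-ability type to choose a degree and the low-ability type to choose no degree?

Under separation the firm infers type exactly: degree → high-ability (pays 150), no degree → low-ability (pays 70).
High-ability: degree gives 150 − 22 = 128; no degree gives 70 − 0 = 70. No deviation. ✓
Low-ability: no degree gives 70 − 0 = 70; degree gives 150 − 66 = 84. Would deviate. ✗

No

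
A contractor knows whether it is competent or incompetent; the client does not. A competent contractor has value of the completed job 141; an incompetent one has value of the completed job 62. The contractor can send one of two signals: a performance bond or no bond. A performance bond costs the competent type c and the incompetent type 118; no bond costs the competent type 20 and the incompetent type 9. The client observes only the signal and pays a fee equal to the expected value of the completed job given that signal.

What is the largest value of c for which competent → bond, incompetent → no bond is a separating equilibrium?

99

Under separation: bond → competent (pays 141); no bond → incompetent (pays 62).
Incompetent: 62 − 9 = 53 ≥ 141 − 118 = 23. Holds regardless of c. ✓
Competent: 141 − c ≥ 62 − 20, so c ≤ 141 − 42 = 99.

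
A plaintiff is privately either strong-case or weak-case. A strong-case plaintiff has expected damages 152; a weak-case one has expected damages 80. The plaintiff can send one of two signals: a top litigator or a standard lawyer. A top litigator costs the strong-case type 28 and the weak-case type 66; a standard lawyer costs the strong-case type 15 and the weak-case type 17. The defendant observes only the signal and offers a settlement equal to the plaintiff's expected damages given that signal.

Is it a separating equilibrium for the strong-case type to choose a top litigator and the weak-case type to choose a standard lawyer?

No

If types separate, top litigator earns payment 152 and standard lawyer earns 80.
Strong-case: top litigator gives 152 − 28 = 124; standard lawyer gives 80 − 15 = 65. No deviation. ✓
Weak-case: standard lawyer gives 80 − 17 = 63; top litigator gives 152 − 66 = 86. Would deviate. ✗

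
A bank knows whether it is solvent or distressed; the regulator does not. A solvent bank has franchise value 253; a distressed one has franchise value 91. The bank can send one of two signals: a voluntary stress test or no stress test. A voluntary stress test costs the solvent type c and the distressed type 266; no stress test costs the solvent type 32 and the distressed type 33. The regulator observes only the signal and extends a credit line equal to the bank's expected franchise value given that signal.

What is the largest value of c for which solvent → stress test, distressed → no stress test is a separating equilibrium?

Under separation: stress test → solvent (pays 253); no stress test → distressed (pays 91).
Distressed: 91 − 33 = 58 ≥ 253 − 266 = -13. Holds regardless of c. ✓
Solvent: 253 − c ≥ 91 − 32, so c ≤ 253 − 59 = 194.

194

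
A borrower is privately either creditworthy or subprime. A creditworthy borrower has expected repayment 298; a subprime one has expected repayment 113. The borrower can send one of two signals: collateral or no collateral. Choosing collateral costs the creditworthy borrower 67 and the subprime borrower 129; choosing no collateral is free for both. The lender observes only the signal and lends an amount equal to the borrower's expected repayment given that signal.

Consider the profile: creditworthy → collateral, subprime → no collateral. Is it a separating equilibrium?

If types separate, collateral earns payment 298 and no collateral earns 113.
Creditworthy: collateral gives 298 − 67 = 231; no collateral gives 113 − 0 = 113. No deviation. ✓
Subprime: no collateral gives 113 − 0 = 113; collateral gives 298 − 129 = 169. Would deviate. ✗

No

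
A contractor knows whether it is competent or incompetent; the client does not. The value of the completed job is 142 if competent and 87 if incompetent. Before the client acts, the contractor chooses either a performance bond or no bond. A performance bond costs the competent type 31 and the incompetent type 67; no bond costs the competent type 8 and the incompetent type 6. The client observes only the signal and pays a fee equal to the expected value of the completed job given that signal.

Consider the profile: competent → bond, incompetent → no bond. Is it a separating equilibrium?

If types separate, bond earns payment 142 and no bond earns 87.
Competent: bond gives 142 − 31 = 111; no bond gives 87 − 8 = 79. No deviation. ✓
Incompetent: no bond gives 87 − 6 = 81; bond gives 142 − 67 = 75. No deviation. ✓
Both incentive constraints hold.

Yes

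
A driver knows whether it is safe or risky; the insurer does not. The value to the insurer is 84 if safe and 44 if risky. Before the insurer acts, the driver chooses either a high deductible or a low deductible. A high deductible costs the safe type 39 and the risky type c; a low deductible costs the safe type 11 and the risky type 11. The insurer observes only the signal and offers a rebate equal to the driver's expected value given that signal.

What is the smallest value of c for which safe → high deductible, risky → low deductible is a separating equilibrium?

51

Under separation: high deductible → safe (pays 84); low deductible → risky (pays 44).
Safe: 84 − 39 = 45 ≥ 44 − 11 = 33. Holds regardless of c. ✓
Risky: 44 − 11 ≥ 84 − c, so c ≥ 84 − 33 = 51.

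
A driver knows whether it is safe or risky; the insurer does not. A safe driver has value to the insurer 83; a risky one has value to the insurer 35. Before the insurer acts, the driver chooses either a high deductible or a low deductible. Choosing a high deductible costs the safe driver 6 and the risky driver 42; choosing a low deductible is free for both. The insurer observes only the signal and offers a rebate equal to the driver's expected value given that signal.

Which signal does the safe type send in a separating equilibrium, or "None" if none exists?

Try safe → high deductible, risky → low deductible:
  If types separate, high deductible earns payment 83 and low deductible earns 35.
  Safe: high deductible gives 83 − 6 = 77; low deductible gives 35 − 0 = 35. No deviation. ✓
  Risky: low deductible gives 35 − 0 = 35; high deductible gives 83 − 42 = 41. Would deviate. ✗
Try safe → low deductible, risky → high deductible:
  If types separate, low deductible earns payment 83 and high deductible earns 35.
  Safe: low deductible gives 83 − 0 = 83; high deductible gives 35 − 6 = 29. No deviation. ✓
  Risky: high deductible gives 35 − 42 = -7; low deductible gives 83 − 0 = 83. Would deviate. ✗
Neither assignment is incentive-compatible.

None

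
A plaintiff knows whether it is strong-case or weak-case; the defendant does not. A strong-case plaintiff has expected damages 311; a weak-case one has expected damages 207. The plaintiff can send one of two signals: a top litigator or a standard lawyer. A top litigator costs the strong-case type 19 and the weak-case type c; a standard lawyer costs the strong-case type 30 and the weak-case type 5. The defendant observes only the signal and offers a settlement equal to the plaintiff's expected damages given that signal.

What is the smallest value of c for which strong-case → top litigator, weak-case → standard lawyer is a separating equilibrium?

Under separation: top litigator → strong-case (pays 311); standard lawyer → weak-case (pays 207).
Strong-case: 311 − 19 = 292 ≥ 207 − 30 = 177. Holds regardless of c. ✓
Weak-case: 207 − 5 ≥ 311 − c, so c ≥ 311 − 202 = 109.

109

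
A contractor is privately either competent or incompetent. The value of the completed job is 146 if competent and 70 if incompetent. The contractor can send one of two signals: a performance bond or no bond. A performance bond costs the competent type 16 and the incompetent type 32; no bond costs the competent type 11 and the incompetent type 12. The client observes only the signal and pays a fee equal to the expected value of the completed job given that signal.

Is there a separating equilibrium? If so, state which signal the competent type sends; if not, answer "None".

Try competent → bond, incompetent → no bond:
  Under separation the client infers type exactly: bond → competent (pays 146), no bond → incompetent (pays 70).
  Competent: bond gives 146 − 16 = 130; no bond gives 70 − 11 = 59. No deviation. ✓
  Incompetent: no bond gives 70 − 12 = 58; bond gives 146 − 32 = 114. Would deviate. ✗
Try competent → no bond, incompetent → bond:
  Under separation the client infers type exactly: no bond → competent (pays 146), bond → incompetent (pays 70).
  Competent: no bond gives 146 − 11 = 135; bond gives 70 − 16 = 54. No deviation. ✓
  Incompetent: bond gives 70 − 32 = 38; no bond gives 146 − 12 = 134. Would deviate. ✗
Neither assignment is incentive-compatible.

None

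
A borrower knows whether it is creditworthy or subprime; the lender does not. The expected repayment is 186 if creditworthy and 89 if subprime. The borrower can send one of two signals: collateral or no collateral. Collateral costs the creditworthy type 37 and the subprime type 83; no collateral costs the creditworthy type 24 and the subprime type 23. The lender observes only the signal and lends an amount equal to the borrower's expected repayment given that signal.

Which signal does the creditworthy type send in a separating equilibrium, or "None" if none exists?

Try creditworthy → collateral, subprime → no collateral:
  If types separate, collateral earns payment 186 and no collateral earns 89.
  Creditworthy: collateral gives 186 − 37 = 149; no collateral gives 89 − 24 = 65. No deviation. ✓
  Subprime: no collateral gives 89 − 23 = 66; collateral gives 186 − 83 = 103. Would deviate. ✗
Try creditworthy → no collateral, subprime → collateral:
  If types separate, no collateral earns payment 186 and collateral earns 89.
  Creditworthy: no collateral gives 186 − 24 = 162; collateral gives 89 − 37 = 52. No deviation. ✓
  Subprime: collateral gives 89 − 83 = 6; no collateral gives 186 − 23 = 163. Would deviate. ✗
Neither assignment is incentive-compatible.

None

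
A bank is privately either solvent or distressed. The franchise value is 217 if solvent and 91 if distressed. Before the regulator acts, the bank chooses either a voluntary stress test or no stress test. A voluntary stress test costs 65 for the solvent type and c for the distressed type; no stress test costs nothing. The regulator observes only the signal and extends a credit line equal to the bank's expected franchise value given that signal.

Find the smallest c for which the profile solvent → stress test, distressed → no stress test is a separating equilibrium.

Under separation: stress test → solvent (pays 217); no stress test → distressed (pays 91).
Solvent: 217 − 65 = 152 ≥ 91 − 0 = 91. Holds regardless of c. ✓
Distressed: 91 − 0 ≥ 217 − c, so c ≥ 217 − 91 = 126.

126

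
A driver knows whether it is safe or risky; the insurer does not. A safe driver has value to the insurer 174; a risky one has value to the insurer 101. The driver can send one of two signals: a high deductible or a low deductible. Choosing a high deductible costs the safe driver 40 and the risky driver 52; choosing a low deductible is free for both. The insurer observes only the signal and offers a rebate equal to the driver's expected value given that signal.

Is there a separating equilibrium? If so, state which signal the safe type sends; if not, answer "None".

None

Try safe → high deductible, risky → low deductible:
  Under separation the insurer infers type exactly: high deductible → safe (pays 174), low deductible → risky (pays 101).
  Safe: high deductible gives 174 − 40 = 134; low deductible gives 101 − 0 = 101. No deviation. ✓
  Risky: low deductible gives 101 − 0 = 101; high deductible gives 174 − 52 = 122. Would deviate. ✗
Try safe → low deductible, risky → high deductible:
  Under separation the insurer infers type exactly: low deductible → safe (pays 174), high deductible → risky (pays 101).
  Safe: low deductible gives 174 − 0 = 174; high deductible gives 101 − 40 = 61. No deviation. ✓
  Risky: high deductible gives 101 − 52 = 49; low deductible gives 174 − 0 = 174. Would deviate. ✗
Neither assignment is incentive-compatible.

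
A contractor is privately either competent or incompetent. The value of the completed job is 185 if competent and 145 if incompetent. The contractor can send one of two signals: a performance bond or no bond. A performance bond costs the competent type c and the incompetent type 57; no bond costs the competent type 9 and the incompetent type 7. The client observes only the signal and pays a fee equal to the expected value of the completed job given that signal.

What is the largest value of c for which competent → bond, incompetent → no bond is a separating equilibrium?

Under separation: bond → competent (pays 185); no bond → incompetent (pays 145).
Incompetent: 145 − 7 = 138 ≥ 185 − 57 = 128. Holds regardless of c. ✓
Competent: 185 − c ≥ 145 − 9, so c ≤ 185 − 136 = 49.

49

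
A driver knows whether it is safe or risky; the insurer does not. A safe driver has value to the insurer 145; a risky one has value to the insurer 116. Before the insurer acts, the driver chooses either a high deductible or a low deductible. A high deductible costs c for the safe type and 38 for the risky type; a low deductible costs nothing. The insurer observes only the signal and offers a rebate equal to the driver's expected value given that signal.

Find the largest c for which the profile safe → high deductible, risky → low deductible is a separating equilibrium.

29

Under separation: high deductible → safe (pays 145); low deductible → risky (pays 116).
Risky: 116 − 0 = 116 ≥ 145 − 38 = 107. Holds regardless of c. ✓
Safe: 145 − c ≥ 116 − 0, so c ≤ 145 − 116 = 29.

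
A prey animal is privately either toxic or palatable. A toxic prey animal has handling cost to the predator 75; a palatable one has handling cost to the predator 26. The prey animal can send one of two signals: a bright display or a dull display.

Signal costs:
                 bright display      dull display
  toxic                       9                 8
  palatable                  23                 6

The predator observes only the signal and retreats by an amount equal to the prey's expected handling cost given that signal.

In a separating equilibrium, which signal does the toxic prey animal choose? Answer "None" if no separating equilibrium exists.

None

Try toxic → bright display, palatable → dull display:
  If types separate, bright display earns payment 75 and dull display earns 26.
  Toxic: bright display gives 75 − 9 = 66; dull display gives 26 − 8 = 18. No deviation. ✓
  Palatable: dull display gives 26 − 6 = 20; bright display gives 75 − 23 = 52. Would deviate. ✗
Try toxic → dull display, palatable → bright display:
  If types separate, dull display earns payment 75 and bright display earns 26.
  Toxic: dull display gives 75 − 8 = 67; bright display gives 26 − 9 = 17. No deviation. ✓
  Palatable: bright display gives 26 − 23 = 3; dull display gives 75 − 6 = 69. Would deviate. ✗
Neither assignment is incentive-compatible.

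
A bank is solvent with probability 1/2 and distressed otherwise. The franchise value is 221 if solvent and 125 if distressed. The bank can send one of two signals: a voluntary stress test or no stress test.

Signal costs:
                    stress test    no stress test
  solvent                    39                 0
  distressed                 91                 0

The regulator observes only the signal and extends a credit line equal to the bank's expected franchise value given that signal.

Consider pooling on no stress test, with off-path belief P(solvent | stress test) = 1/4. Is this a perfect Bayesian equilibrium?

At the pooled signal (no stress test) the regulator holds the prior 1/2 and pays 1/2·221 + 1/2·125 = 173. Off-path (stress test) belief 1/4 gives 1/4·221 + 3/4·125 = 149.
Solvent: no stress test gives 173 − 0 = 173; stress test gives 149 − 39 = 110. Stays. ✓
Distressed: no stress test gives 173 − 0 = 173; stress test gives 149 − 91 = 58. Stays. ✓

Yes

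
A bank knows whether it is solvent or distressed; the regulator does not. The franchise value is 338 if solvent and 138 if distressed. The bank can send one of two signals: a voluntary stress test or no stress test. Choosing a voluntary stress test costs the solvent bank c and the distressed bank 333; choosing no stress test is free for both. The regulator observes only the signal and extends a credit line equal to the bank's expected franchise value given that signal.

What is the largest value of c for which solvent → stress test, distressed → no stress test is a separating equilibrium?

200

Under separation: stress test → solvent (pays 338); no stress test → distressed (pays 138).
Distressed: 138 − 0 = 138 ≥ 338 − 333 = 5. Holds regardless of c. ✓
Solvent: 338 − c ≥ 138 − 0, so c ≤ 338 − 138 = 200.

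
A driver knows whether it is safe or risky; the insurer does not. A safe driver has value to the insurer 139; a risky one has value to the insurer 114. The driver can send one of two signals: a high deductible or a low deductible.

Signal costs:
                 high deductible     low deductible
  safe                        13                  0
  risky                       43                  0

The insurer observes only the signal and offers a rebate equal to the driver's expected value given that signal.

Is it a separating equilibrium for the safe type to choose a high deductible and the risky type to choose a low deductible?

Yes

If types separate, high deductible earns payment 139 and low deductible earns 114.
Safe: high deductible gives 139 − 13 = 126; low deductible gives 114 − 0 = 114. No deviation. ✓
Risky: low deductible gives 114 − 0 = 114; high deductible gives 139 − 43 = 96. No deviation. ✓
Both incentive constraints hold.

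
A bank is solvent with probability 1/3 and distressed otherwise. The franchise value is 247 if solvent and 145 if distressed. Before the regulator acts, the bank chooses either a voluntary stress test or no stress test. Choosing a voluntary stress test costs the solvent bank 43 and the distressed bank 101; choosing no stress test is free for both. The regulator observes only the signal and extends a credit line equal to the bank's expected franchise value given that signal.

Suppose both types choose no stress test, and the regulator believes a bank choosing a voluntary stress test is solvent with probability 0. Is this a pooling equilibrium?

Yes

At the pooled signal (no stress test) the regulator holds the prior 1/3 and pays 1/3·247 + 2/3·145 = 179. Off-path (stress test) belief 0 gives 0·247 + 1·145 = 145.
Solvent: no stress test gives 179 − 0 = 179; stress test gives 145 − 43 = 102. Stays. ✓
Distressed: no stress test gives 179 − 0 = 179; stress test gives 145 − 101 = 44. Stays. ✓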